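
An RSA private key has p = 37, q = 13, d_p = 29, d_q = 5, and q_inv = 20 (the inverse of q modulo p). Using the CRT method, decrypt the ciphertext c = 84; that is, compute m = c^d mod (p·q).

470

m₁ = c^(d_p) mod p: c ≡ 10 (mod 37), and 10^29 mod 37 = 26.
m₂ = c^(d_q) mod q: c ≡ 6 (mod 13), and 6^5 mod 13 = 2.
h = q_inv·(m₁ − m₂) mod p = 20·(26 − 2) mod 37 = 36.
m = m₂ + h·q = 2 + 36·13 = 470.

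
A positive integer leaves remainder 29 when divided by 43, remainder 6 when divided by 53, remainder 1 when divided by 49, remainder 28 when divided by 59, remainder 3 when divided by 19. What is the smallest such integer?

The moduli are pairwise coprime; N = 43·53·49·59·19 = 125183191.
N/43 = 2911237; 2911237 ≡ 8 (mod 43); 8·27 ≡ 1, so inverse 27.
N/53 = 2361947; 2361947 ≡ 2 (mod 53); 2·27 ≡ 1, so inverse 27.
N/49 = 2554759; 2554759 ≡ 46 (mod 49); 46·16 ≡ 1, so inverse 16.
N/59 = 2121749; 2121749 ≡ 50 (mod 59); 50·13 ≡ 1, so inverse 13.
N/19 = 6588589; 6588589 ≡ 16 (mod 19); 16·6 ≡ 1, so inverse 6.
m ≡ 29·2911237·27 + 6·2361947·27 + 1·2554759·16 + 28·2121749·13 + 3·6588589·6 = 3593921367.
3593921367 mod 125183191 = 88792019.

88792019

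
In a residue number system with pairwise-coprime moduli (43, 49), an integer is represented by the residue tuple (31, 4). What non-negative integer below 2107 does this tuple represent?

Combine the congruences pairwise.
From x ≡ 31 (mod 43) write x = 31 + 43t. Substituting into x ≡ 4 (mod 49) gives 43t ≡ 22 (mod 49), and since 43⁻¹ ≡ 8 (mod 49), t ≡ 29. Hence x ≡ 31 + 43·29 = 1278 (mod 2107).

1278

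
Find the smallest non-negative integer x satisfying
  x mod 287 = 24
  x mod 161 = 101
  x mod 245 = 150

gcd(287, 161) = 7 and 7 | (101 − 24), so the pair is consistent; merging gives x ≡ 2033 (mod 6601), where 6601 = lcm(287, 161).
gcd(6601, 245) = 7 and 7 | (150 − 2033), so the pair is consistent; merging gives x ≡ 81245 (mod 231035), where 231035 = lcm(6601, 245).
The solution is unique modulo lcm(287, 161, 245) = 231035.

81245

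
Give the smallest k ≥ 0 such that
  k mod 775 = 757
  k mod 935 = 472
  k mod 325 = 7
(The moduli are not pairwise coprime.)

459557

gcd(775, 935) = 5 and 5 | (472 − 757), so the pair is consistent; merging gives k ≡ 24782 (mod 144925), where 144925 = lcm(775, 935).
gcd(144925, 325) = 25 and 25 | (7 − 24782), so the pair is consistent; merging gives k ≡ 459557 (mod 1884025), where 1884025 = lcm(144925, 325).
The solution is unique modulo lcm(775, 935, 325) = 1884025.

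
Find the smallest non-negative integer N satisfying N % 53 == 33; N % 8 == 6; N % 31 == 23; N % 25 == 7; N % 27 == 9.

3245382

The moduli are pairwise coprime; M = 53·8·31·25·27 = 8872200.
M/53 = 167400; 167400 ≡ 26 (mod 53); 26·51 ≡ 1, so inverse 51.
M/8 = 1109025; 1109025 ≡ 1 (mod 8), inverse 1.
M/31 = 286200; 286200 ≡ 8 (mod 31); 8·4 ≡ 1, so inverse 4.
M/25 = 354888; 354888 ≡ 13 (mod 25); 13·2 ≡ 1, so inverse 2.
M/27 = 328600; 328600 ≡ 10 (mod 27); 10·19 ≡ 1, so inverse 19.
N ≡ 33·167400·51 + 6·1109025·1 + 23·286200·4 + 7·354888·2 + 9·328600·19 = 375877782.
375877782 mod 8872200 = 3245382.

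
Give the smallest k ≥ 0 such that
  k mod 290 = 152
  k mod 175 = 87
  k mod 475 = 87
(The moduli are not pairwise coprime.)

gcd(290, 175) = 5 and 5 | (87 − 152), so the pair is consistent; merging gives k ≡ 1312 (mod 10150), where 10150 = lcm(290, 175).
gcd(10150, 475) = 25 and 25 | (87 − 1312), so the pair is consistent; merging gives k ≡ 123112 (mod 192850), where 192850 = lcm(10150, 475).
The solution is unique modulo lcm(290, 175, 475) = 192850.

123112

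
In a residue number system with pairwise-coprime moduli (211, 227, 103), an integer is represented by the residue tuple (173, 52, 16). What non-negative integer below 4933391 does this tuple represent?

423861

The moduli are pairwise coprime; N = 211·227·103 = 4933391.
N/211 = 23381; 23381 ≡ 171 (mod 211); 171·58 ≡ 1, so inverse 58.
N/227 = 21733; 21733 ≡ 168 (mod 227); 168·50 ≡ 1, so inverse 50.
N/103 = 47897; 47897 ≡ 2 (mod 103); 2·52 ≡ 1, so inverse 52.
x ≡ 173·23381·58 + 52·21733·50 + 16·47897·52 = 330961058.
330961058 mod 4933391 = 423861.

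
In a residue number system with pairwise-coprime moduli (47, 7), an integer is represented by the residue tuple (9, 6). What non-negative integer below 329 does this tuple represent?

From x ≡ 9 (mod 47) write x = 9 + 47t. Substituting into x ≡ 6 (mod 7) gives 47t ≡ 4 (mod 7), and since 5⁻¹ ≡ 3 (mod 7), t ≡ 5. Hence x ≡ 9 + 47·5 = 244 (mod 329).

244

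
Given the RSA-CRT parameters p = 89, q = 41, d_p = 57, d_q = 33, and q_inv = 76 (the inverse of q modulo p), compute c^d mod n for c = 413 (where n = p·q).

m₁ = c^(d_p) mod p: c ≡ 57 (mod 89), and 57^57 mod 89 = 44.
m₂ = c^(d_q) mod q: c ≡ 3 (mod 41), and 3^33 mod 41 = 3.
h = q_inv·(m₁ − m₂) mod p = 76·(44 − 3) mod 89 = 1.
m = m₂ + h·q = 3 + 1·41 = 44.

44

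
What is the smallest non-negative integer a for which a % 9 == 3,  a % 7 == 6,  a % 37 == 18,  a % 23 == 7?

The moduli are pairwise coprime; N = 9·7·37·23 = 53613.
N/9 = 5957; 5957 ≡ 8 (mod 9); 8·8 ≡ 1, so inverse 8.
N/7 = 7659; 7659 ≡ 1 (mod 7), inverse 1.
N/37 = 1449; 1449 ≡ 6 (mod 37); 6·31 ≡ 1, so inverse 31.
N/23 = 2331; 2331 ≡ 8 (mod 23); 8·3 ≡ 1, so inverse 3.
a ≡ 3·5957·8 + 6·7659·1 + 18·1449·31 + 7·2331·3 = 1046415.
1046415 mod 53613 = 27768.

27768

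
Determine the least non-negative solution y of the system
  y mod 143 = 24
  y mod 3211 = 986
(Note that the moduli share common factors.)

Combine the congruences pairwise.
gcd(143, 3211) = 13 and 13 | (986 − 24), so the pair is consistent; merging gives y ≡ 17041 (mod 35321), where 35321 = lcm(143, 3211).
The solution is unique modulo lcm(143, 3211) = 35321.

17041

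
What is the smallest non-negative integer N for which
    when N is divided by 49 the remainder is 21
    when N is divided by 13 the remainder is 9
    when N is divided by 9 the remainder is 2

The moduli are pairwise coprime; M = 49·13·9 = 5733.
M/49 = 117; 117 ≡ 19 (mod 49); 19·31 ≡ 1, so inverse 31.
M/13 = 441; 441 ≡ 12 (mod 13); 12·12 ≡ 1, so inverse 12.
M/9 = 637; 637 ≡ 7 (mod 9); 7·4 ≡ 1, so inverse 4.
N ≡ 21·117·31 + 9·441·12 + 2·637·4 = 128891.
128891 mod 5733 = 2765.

2765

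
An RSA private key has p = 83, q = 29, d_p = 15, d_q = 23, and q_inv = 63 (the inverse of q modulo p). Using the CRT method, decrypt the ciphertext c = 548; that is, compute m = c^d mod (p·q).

m₁ = c^(d_p) mod p: c ≡ 50 (mod 83), and 50^15 mod 83 = 32.
m₂ = c^(d_q) mod q: c ≡ 26 (mod 29), and 26^23 mod 29 = 21.
h = q_inv·(m₁ − m₂) mod p = 63·(32 − 21) mod 83 = 29.
m = m₂ + h·q = 21 + 29·29 = 862.

862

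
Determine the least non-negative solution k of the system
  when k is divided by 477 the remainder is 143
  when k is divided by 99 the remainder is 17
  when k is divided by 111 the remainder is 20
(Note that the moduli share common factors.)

Combine the congruences pairwise.
gcd(477, 99) = 9 and 9 | (17 − 143), so the pair is consistent; merging gives k ≡ 3482 (mod 5247), where 5247 = lcm(477, 99).
gcd(5247, 111) = 3 and 3 | (20 − 3482), so the pair is consistent; merging gives k ≡ 19223 (mod 194139), where 194139 = lcm(5247, 111).
The solution is unique modulo lcm(477, 99, 111) = 194139.

19223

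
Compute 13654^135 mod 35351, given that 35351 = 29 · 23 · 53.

25777

Mod 29: 13654 ≡ 24; by Fermat, exponent reduces to 135 mod 28 = 23; 24^23 ≡ 25 (mod 29).
Mod 23: 13654 ≡ 15; by Fermat, exponent reduces to 135 mod 22 = 3; 15^3 ≡ 17 (mod 23).
Mod 53: 13654 ≡ 33; by Fermat, exponent reduces to 135 mod 52 = 31; 33^31 ≡ 19 (mod 53).
Combine by CRT: x ≡ 25 (mod 29), x ≡ 17 (mod 23), x ≡ 19 (mod 53) ⇒ x ≡ 25777 (mod 35351).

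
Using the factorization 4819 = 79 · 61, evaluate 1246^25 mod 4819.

Mod 79: 1246 ≡ 61; 61^25 ≡ 57 (mod 79).
Mod 61: 1246 ≡ 26; 26^25 ≡ 32 (mod 61).
Combine by CRT: x ≡ 57 (mod 79), x ≡ 32 (mod 61) ⇒ x ≡ 215 (mod 4819).

215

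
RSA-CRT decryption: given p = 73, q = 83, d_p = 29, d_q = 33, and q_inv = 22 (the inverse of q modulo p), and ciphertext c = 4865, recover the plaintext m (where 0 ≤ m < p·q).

2073

m₁ = c^(d_p) mod p: c ≡ 47 (mod 73), and 47^29 mod 73 = 29.
m₂ = c^(d_q) mod q: c ≡ 51 (mod 83), and 51^33 mod 83 = 81.
h = q_inv·(m₁ − m₂) mod p = 22·(29 − 81) mod 73 = 24.
m = m₂ + h·q = 81 + 24·83 = 2073.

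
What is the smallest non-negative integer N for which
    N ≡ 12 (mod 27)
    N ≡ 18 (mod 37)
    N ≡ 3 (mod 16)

8787

The moduli are pairwise coprime; M = 27·37·16 = 15984.
M/27 = 592; 592 ≡ 25 (mod 27); 25·13 ≡ 1, so inverse 13.
M/37 = 432; 432 ≡ 25 (mod 37); 25·3 ≡ 1, so inverse 3.
M/16 = 999; 999 ≡ 7 (mod 16); 7·7 ≡ 1, so inverse 7.
N ≡ 12·592·13 + 18·432·3 + 3·999·7 = 136659.
136659 mod 15984 = 8787.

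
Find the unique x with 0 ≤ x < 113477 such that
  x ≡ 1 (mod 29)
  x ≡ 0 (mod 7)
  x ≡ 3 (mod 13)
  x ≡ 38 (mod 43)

107968

The moduli are pairwise coprime; N = 29·7·13·43 = 113477.
N/29 = 3913; 3913 ≡ 27 (mod 29); 27·14 ≡ 1, so inverse 14.
N/7 = 16211; 16211 ≡ 6 (mod 7); 6·6 ≡ 1, so inverse 6.
N/13 = 8729; 8729 ≡ 6 (mod 13); 6·11 ≡ 1, so inverse 11.
N/43 = 2639; 2639 ≡ 16 (mod 43); 16·35 ≡ 1, so inverse 35.
x ≡ 1·3913·14 + 0·16211·6 + 3·8729·11 + 38·2639·35 = 3852709.
3852709 mod 113477 = 107968.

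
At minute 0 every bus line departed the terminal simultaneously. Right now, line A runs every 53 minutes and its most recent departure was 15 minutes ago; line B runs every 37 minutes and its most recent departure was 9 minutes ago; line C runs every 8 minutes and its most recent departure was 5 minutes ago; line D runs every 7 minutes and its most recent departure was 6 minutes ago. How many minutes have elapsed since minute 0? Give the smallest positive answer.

Combine the congruences pairwise.
From t ≡ 15 (mod 53) write t = 15 + 53s. Substituting into t ≡ 9 (mod 37) gives 53s ≡ 31 (mod 37), and since 16⁻¹ ≡ 7 (mod 37), s ≡ 32. Hence t ≡ 15 + 53·32 = 1711 (mod 1961).
From t ≡ 1711 (mod 1961) write t = 1711 + 1961s. Substituting into t ≡ 5 (mod 8) gives 1961s ≡ 6 (mod 8), and since 1⁻¹ ≡ 1 (mod 8), s ≡ 6. Hence t ≡ 1711 + 1961·6 = 13477 (mod 15688).
From t ≡ 13477 (mod 15688) write t = 13477 + 15688s. Substituting into t ≡ 6 (mod 7) gives 15688s ≡ 4 (mod 7), and since 1⁻¹ ≡ 1 (mod 7), s ≡ 4. Hence t ≡ 13477 + 15688·4 = 76229 (mod 109816).

76229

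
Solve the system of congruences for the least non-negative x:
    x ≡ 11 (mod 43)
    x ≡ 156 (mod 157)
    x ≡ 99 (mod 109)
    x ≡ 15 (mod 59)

14100012

The moduli are pairwise coprime; N = 43·157·109·59 = 43415681.
N/43 = 1009667; 1009667 ≡ 27 (mod 43); 27·8 ≡ 1, so inverse 8.
N/157 = 276533; 276533 ≡ 56 (mod 157); 56·143 ≡ 1, so inverse 143.
N/109 = 398309; 398309 ≡ 23 (mod 109); 23·19 ≡ 1, so inverse 19.
N/59 = 735859; 735859 ≡ 11 (mod 59); 11·43 ≡ 1, so inverse 43.
x ≡ 11·1009667·8 + 156·276533·143 + 99·398309·19 + 15·735859·43 = 7481597144.
7481597144 mod 43415681 = 14100012.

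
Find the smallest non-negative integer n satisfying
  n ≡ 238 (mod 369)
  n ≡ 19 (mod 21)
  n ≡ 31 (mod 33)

5773

gcd(369, 21) = 3 and 3 | (19 − 238), so the pair is consistent; merging gives n ≡ 607 (mod 2583), where 2583 = lcm(369, 21).
gcd(2583, 33) = 3 and 3 | (31 − 607), so the pair is consistent; merging gives n ≡ 5773 (mod 28413), where 28413 = lcm(2583, 33).
The solution is unique modulo lcm(369, 21, 33) = 28413.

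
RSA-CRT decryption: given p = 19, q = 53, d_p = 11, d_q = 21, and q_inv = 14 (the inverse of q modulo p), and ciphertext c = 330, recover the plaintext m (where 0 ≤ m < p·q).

866

m₁ = c^(d_p) mod p: c ≡ 7 (mod 19), and 7^11 mod 19 = 11.
m₂ = c^(d_q) mod q: c ≡ 12 (mod 53), and 12^21 mod 53 = 18.
h = q_inv·(m₁ − m₂) mod p = 14·(11 − 18) mod 19 = 16.
m = m₂ + h·q = 18 + 16·53 = 866.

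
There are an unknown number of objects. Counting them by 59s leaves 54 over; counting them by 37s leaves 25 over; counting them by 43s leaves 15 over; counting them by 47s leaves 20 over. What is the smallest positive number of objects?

The moduli are pairwise coprime; M = 59·37·43·47 = 4411843.
M/59 = 74777; 74777 ≡ 24 (mod 59); 24·32 ≡ 1, so inverse 32.
M/37 = 119239; 119239 ≡ 25 (mod 37); 25·3 ≡ 1, so inverse 3.
M/43 = 102601; 102601 ≡ 3 (mod 43); 3·29 ≡ 1, so inverse 29.
M/47 = 93869; 93869 ≡ 10 (mod 47); 10·33 ≡ 1, so inverse 33.
N ≡ 54·74777·32 + 25·119239·3 + 15·102601·29 + 20·93869·33 = 244742556.
244742556 mod 4411843 = 2091191.

2091191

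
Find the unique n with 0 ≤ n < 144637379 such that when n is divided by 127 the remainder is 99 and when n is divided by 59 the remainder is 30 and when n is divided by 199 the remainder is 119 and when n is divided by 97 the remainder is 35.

23612066

From n ≡ 99 (mod 127) write n = 99 + 127t. Substituting into n ≡ 30 (mod 59) gives 127t ≡ 49 (mod 59), and since 9⁻¹ ≡ 46 (mod 59), t ≡ 12. Hence n ≡ 99 + 127·12 = 1623 (mod 7493).
From n ≡ 1623 (mod 7493) write n = 1623 + 7493t. Substituting into n ≡ 119 (mod 199) gives 7493t ≡ 88 (mod 199), and since 130⁻¹ ≡ 124 (mod 199), t ≡ 166. Hence n ≡ 1623 + 7493·166 = 1245461 (mod 1491107).
From n ≡ 1245461 (mod 1491107) write n = 1245461 + 1491107t. Substituting into n ≡ 35 (mod 97) gives 1491107t ≡ 54 (mod 97), and since 23⁻¹ ≡ 38 (mod 97), t ≡ 15. Hence n ≡ 1245461 + 1491107·15 = 23612066 (mod 144637379).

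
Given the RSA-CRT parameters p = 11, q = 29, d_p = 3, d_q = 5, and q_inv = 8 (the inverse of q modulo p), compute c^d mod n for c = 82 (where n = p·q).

268

m₁ = c^(d_p) mod p: c ≡ 5 (mod 11), and 5^3 mod 11 = 4.
m₂ = c^(d_q) mod q: c ≡ 24 (mod 29), and 24^5 mod 29 = 7.
h = q_inv·(m₁ − m₂) mod p = 8·(4 − 7) mod 11 = 9.
m = m₂ + h·q = 7 + 9·29 = 268.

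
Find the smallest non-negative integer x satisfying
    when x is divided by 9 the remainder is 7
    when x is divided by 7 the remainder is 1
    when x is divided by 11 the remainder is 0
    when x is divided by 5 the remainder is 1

3256

From x ≡ 7 (mod 9) write x = 7 + 9t. Substituting into x ≡ 1 (mod 7) gives 9t ≡ 1 (mod 7), and since 2⁻¹ ≡ 4 (mod 7), t ≡ 4. Hence x ≡ 7 + 9·4 = 43 (mod 63).
From x ≡ 43 (mod 63) write x = 43 + 63t. Substituting into x ≡ 0 (mod 11) gives 63t ≡ 1 (mod 11), and since 8⁻¹ ≡ 7 (mod 11), t ≡ 7. Hence x ≡ 43 + 63·7 = 484 (mod 693).
From x ≡ 484 (mod 693) write x = 484 + 693t. Substituting into x ≡ 1 (mod 5) gives 693t ≡ 2 (mod 5), and since 3⁻¹ ≡ 2 (mod 5), t ≡ 4. Hence x ≡ 484 + 693·4 = 3256 (mod 3465).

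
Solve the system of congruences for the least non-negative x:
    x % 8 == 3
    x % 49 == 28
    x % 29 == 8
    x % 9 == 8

22715

From x ≡ 3 (mod 8) write x = 3 + 8t. Substituting into x ≡ 28 (mod 49) gives 8t ≡ 25 (mod 49), and since 8⁻¹ ≡ 43 (mod 49), t ≡ 46. Hence x ≡ 3 + 8·46 = 371 (mod 392).
From x ≡ 371 (mod 392) write x = 371 + 392t. Substituting into x ≡ 8 (mod 29) gives 392t ≡ 14 (mod 29), and since 15⁻¹ ≡ 2 (mod 29), t ≡ 28. Hence x ≡ 371 + 392·28 = 11347 (mod 11368).
From x ≡ 11347 (mod 11368) write x = 11347 + 11368t. Substituting into x ≡ 8 (mod 9) gives 11368t ≡ 1 (mod 9), and since 1⁻¹ ≡ 1 (mod 9), t ≡ 1. Hence x ≡ 11347 + 11368·1 = 22715 (mod 102312).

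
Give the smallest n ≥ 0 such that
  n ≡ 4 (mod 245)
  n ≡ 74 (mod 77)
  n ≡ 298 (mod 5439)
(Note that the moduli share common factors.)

Combine the congruences pairwise.
gcd(245, 77) = 7 and 7 | (74 − 4), so the pair is consistent; merging gives n ≡ 1229 (mod 2695), where 2695 = lcm(245, 77).
gcd(2695, 5439) = 49 and 49 | (298 − 1229), so the pair is consistent; merging gives n ≡ 103639 (mod 299145), where 299145 = lcm(2695, 5439).
The solution is unique modulo lcm(245, 77, 5439) = 299145.

103639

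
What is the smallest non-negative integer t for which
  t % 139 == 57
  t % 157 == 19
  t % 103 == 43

1227288

From t ≡ 57 (mod 139) write t = 57 + 139s. Substituting into t ≡ 19 (mod 157) gives 139s ≡ 119 (mod 157), and since 139⁻¹ ≡ 61 (mod 157), s ≡ 37. Hence t ≡ 57 + 139·37 = 5200 (mod 21823).
From t ≡ 5200 (mod 21823) write t = 5200 + 21823s. Substituting into t ≡ 43 (mod 103) gives 21823s ≡ 96 (mod 103), and since 90⁻¹ ≡ 95 (mod 103), s ≡ 56. Hence t ≡ 5200 + 21823·56 = 1227288 (mod 2247769).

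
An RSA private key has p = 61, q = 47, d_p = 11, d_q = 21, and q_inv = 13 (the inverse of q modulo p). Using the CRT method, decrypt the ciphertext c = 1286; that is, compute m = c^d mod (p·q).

m₁ = c^(d_p) mod p: c ≡ 5 (mod 61), and 5^11 mod 61 = 4.
m₂ = c^(d_q) mod q: c ≡ 17 (mod 47), and 17^21 mod 47 = 27.
h = q_inv·(m₁ − m₂) mod p = 13·(4 − 27) mod 61 = 6.
m = m₂ + h·q = 27 + 6·47 = 309.

309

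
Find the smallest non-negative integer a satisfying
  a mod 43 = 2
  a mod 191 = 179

From a ≡ 2 (mod 43) write a = 2 + 43t. Substituting into a ≡ 179 (mod 191) gives 43t ≡ 177 (mod 191), and since 43⁻¹ ≡ 40 (mod 191), t ≡ 13. Hence a ≡ 2 + 43·13 = 561 (mod 8213).

561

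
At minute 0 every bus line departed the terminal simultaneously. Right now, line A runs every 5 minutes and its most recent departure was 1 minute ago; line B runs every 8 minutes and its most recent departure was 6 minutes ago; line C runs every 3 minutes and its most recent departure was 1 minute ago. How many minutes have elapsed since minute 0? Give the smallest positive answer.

The moduli are pairwise coprime; N = 5·8·3 = 120.
N/5 = 24; 24 ≡ 4 (mod 5); 4·4 ≡ 1, so inverse 4.
N/8 = 15; 15 ≡ 7 (mod 8); 7·7 ≡ 1, so inverse 7.
N/3 = 40; 40 ≡ 1 (mod 3), inverse 1.
t ≡ 1·24·4 + 6·15·7 + 1·40·1 = 766.
766 mod 120 = 46.

46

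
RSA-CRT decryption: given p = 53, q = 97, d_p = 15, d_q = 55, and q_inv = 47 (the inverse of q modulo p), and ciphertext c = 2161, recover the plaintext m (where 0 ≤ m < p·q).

m₁ = c^(d_p) mod p: c ≡ 41 (mod 53), and 41^15 mod 53 = 27.
m₂ = c^(d_q) mod q: c ≡ 27 (mod 97), and 27^55 mod 97 = 79.
h = q_inv·(m₁ − m₂) mod p = 47·(27 − 79) mod 53 = 47.
m = m₂ + h·q = 79 + 47·97 = 4638.

4638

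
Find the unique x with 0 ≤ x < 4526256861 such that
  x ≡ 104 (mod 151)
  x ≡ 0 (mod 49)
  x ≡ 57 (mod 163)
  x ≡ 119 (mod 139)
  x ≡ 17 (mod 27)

396382805

The moduli are pairwise coprime; N = 151·49·163·139·27 = 4526256861.
N/151 = 29975211; 29975211 ≡ 50 (mod 151); 50·148 ≡ 1, so inverse 148.
N/49 = 92372589; 92372589 ≡ 43 (mod 49); 43·8 ≡ 1, so inverse 8.
N/163 = 27768447; 27768447 ≡ 93 (mod 163); 93·156 ≡ 1, so inverse 156.
N/139 = 32562999; 32562999 ≡ 25 (mod 139); 25·89 ≡ 1, so inverse 89.
N/27 = 167639143; 167639143 ≡ 4 (mod 27); 4·7 ≡ 1, so inverse 7.
x ≡ 104·29975211·148 + 0·92372589·8 + 57·27768447·156 + 119·32562999·89 + 17·167639143·7 = 1073119258862.
1073119258862 mod 4526256861 = 396382805.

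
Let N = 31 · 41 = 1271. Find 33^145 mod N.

Mod 31: 33 ≡ 2; by Fermat, exponent reduces to 145 mod 30 = 25; 2^25 ≡ 1 (mod 31).
Mod 41: 33 ≡ 33; by Fermat, exponent reduces to 145 mod 40 = 25; 33^25 ≡ 32 (mod 41).
Combine by CRT: x ≡ 1 (mod 31), x ≡ 32 (mod 41) ⇒ x ≡ 32 (mod 1271).

32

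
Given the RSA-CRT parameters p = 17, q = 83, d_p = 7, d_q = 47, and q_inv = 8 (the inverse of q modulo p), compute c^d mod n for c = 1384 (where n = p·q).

437

m₁ = c^(d_p) mod p: c ≡ 7 (mod 17), and 7^7 mod 17 = 12.
m₂ = c^(d_q) mod q: c ≡ 56 (mod 83), and 56^47 mod 83 = 22.
h = q_inv·(m₁ − m₂) mod p = 8·(12 − 22) mod 17 = 5.
m = m₂ + h·q = 22 + 5·83 = 437.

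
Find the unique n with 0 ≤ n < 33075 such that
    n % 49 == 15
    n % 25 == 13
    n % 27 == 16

24613

From n ≡ 15 (mod 49) write n = 15 + 49t. Substituting into n ≡ 13 (mod 25) gives 49t ≡ 23 (mod 25), and since 24⁻¹ ≡ 24 (mod 25), t ≡ 2. Hence n ≡ 15 + 49·2 = 113 (mod 1225).
From n ≡ 113 (mod 1225) write n = 113 + 1225t. Substituting into n ≡ 16 (mod 27) gives 1225t ≡ 11 (mod 27), and since 10⁻¹ ≡ 19 (mod 27), t ≡ 20. Hence n ≡ 113 + 1225·20 = 24613 (mod 33075).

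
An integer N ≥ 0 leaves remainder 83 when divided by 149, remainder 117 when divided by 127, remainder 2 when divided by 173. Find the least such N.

55362

The moduli are pairwise coprime; M = 149·127·173 = 3273679.
M/149 = 21971; 21971 ≡ 68 (mod 149); 68·103 ≡ 1, so inverse 103.
M/127 = 25777; 25777 ≡ 123 (mod 127); 123·95 ≡ 1, so inverse 95.
M/173 = 18923; 18923 ≡ 66 (mod 173); 66·97 ≡ 1, so inverse 97.
N ≡ 83·21971·103 + 117·25777·95 + 2·18923·97 = 478012496.
478012496 mod 3273679 = 55362.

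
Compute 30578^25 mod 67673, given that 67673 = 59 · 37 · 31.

Mod 59: 30578 ≡ 16; 16^25 ≡ 9 (mod 59).
Mod 37: 30578 ≡ 16; 16^25 ≡ 12 (mod 37).
Mod 31: 30578 ≡ 12; 12^25 ≡ 6 (mod 31).
Combine by CRT: x ≡ 9 (mod 59), x ≡ 12 (mod 37), x ≡ 6 (mod 31) ⇒ x ≡ 27503 (mod 67673).

27503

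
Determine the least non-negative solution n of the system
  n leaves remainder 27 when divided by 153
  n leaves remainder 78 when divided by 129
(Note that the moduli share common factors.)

Combine the congruences pairwise.
gcd(153, 129) = 3 and 3 | (78 − 27), so the pair is consistent; merging gives n ≡ 4464 (mod 6579), where 6579 = lcm(153, 129).
The solution is unique modulo lcm(153, 129) = 6579.

4464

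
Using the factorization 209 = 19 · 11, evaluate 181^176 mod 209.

Mod 19: 181 ≡ 10; by Fermat, exponent reduces to 176 mod 18 = 14; 10^14 ≡ 16 (mod 19).
Mod 11: 181 ≡ 5; by Fermat, exponent reduces to 176 mod 10 = 6; 5^6 ≡ 5 (mod 11).
Combine by CRT: x ≡ 16 (mod 19), x ≡ 5 (mod 11) ⇒ x ≡ 16 (mod 209).

16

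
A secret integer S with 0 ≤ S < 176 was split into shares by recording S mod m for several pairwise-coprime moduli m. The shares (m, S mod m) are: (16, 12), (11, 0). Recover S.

From S ≡ 12 (mod 16) write S = 12 + 16t. Substituting into S ≡ 0 (mod 11) gives 16t ≡ 10 (mod 11), and since 5⁻¹ ≡ 9 (mod 11), t ≡ 2. Hence S ≡ 12 + 16·2 = 44 (mod 176).

44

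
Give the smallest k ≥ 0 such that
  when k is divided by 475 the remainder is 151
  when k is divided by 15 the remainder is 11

gcd(475, 15) = 5 and 5 | (11 − 151), so the pair is consistent; merging gives k ≡ 626 (mod 1425), where 1425 = lcm(475, 15).
The solution is unique modulo lcm(475, 15) = 1425.

626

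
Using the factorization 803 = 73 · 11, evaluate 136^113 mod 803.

Mod 73: 136 ≡ 63; by Fermat, exponent reduces to 113 mod 72 = 41; 63^41 ≡ 63 (mod 73).
Mod 11: 136 ≡ 4; by Fermat, exponent reduces to 113 mod 10 = 3; 4^3 ≡ 9 (mod 11).
Combine by CRT: x ≡ 63 (mod 73), x ≡ 9 (mod 11) ⇒ x ≡ 647 (mod 803).

647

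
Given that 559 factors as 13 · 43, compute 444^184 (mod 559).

Mod 13: 444 ≡ 2; by Fermat, exponent reduces to 184 mod 12 = 4; 2^4 ≡ 3 (mod 13).
Mod 43: 444 ≡ 14; by Fermat, exponent reduces to 184 mod 42 = 16; 14^16 ≡ 15 (mod 43).
Combine by CRT: x ≡ 3 (mod 13), x ≡ 15 (mod 43) ⇒ x ≡ 445 (mod 559).

445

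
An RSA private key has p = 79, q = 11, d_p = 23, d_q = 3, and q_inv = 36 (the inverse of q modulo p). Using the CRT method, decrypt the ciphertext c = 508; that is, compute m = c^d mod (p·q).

305

m₁ = c^(d_p) mod p: c ≡ 34 (mod 79), and 34^23 mod 79 = 68.
m₂ = c^(d_q) mod q: c ≡ 2 (mod 11), and 2^3 mod 11 = 8.
h = q_inv·(m₁ − m₂) mod p = 36·(68 − 8) mod 79 = 27.
m = m₂ + h·q = 8 + 27·11 = 305.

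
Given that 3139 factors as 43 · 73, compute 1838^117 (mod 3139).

Mod 43: 1838 ≡ 32; by Fermat, exponent reduces to 117 mod 42 = 33; 32^33 ≡ 27 (mod 43).
Mod 73: 1838 ≡ 13; by Fermat, exponent reduces to 117 mod 72 = 45; 13^45 ≡ 22 (mod 73).
Combine by CRT: x ≡ 27 (mod 43), x ≡ 22 (mod 73) ⇒ x ≡ 2650 (mod 3139).

2650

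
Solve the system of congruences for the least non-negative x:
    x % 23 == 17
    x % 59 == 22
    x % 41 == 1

45511

The moduli are pairwise coprime; N = 23·59·41 = 55637.
N/23 = 2419; 2419 ≡ 4 (mod 23); 4·6 ≡ 1, so inverse 6.
N/59 = 943; 943 ≡ 58 (mod 59); 58·58 ≡ 1, so inverse 58.
N/41 = 1357; 1357 ≡ 4 (mod 41); 4·31 ≡ 1, so inverse 31.
x ≡ 17·2419·6 + 22·943·58 + 1·1357·31 = 1492073.
1492073 mod 55637 = 45511.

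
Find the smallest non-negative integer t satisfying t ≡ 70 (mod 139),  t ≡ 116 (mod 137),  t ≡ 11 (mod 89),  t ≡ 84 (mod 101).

55132752

The moduli are pairwise coprime; N = 139·137·89·101 = 171177527.
N/139 = 1231493; 1231493 ≡ 92 (mod 139); 92·68 ≡ 1, so inverse 68.
N/137 = 1249471; 1249471 ≡ 31 (mod 137); 31·84 ≡ 1, so inverse 84.
N/89 = 1923343; 1923343 ≡ 53 (mod 89); 53·42 ≡ 1, so inverse 42.
N/101 = 1694827; 1694827 ≡ 47 (mod 101); 47·43 ≡ 1, so inverse 43.
t ≡ 70·1231493·68 + 116·1249471·84 + 11·1923343·42 + 84·1694827·43 = 25047051694.
25047051694 mod 171177527 = 55132752.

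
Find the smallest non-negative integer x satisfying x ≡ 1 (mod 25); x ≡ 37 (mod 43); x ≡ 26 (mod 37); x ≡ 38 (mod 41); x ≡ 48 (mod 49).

72410876

The moduli are pairwise coprime; N = 25·43·37·41·49 = 79907975.
N/25 = 3196319; 3196319 ≡ 19 (mod 25); 19·4 ≡ 1, so inverse 4.
N/43 = 1858325; 1858325 ≡ 37 (mod 43); 37·7 ≡ 1, so inverse 7.
N/37 = 2159675; 2159675 ≡ 22 (mod 37); 22·32 ≡ 1, so inverse 32.
N/41 = 1948975; 1948975 ≡ 40 (mod 41); 40·40 ≡ 1, so inverse 40.
N/49 = 1630775; 1630775 ≡ 6 (mod 49); 6·41 ≡ 1, so inverse 41.
x ≡ 1·3196319·4 + 37·1858325·7 + 26·2159675·32 + 38·1948975·40 + 48·1630775·41 = 8462748251.
8462748251 mod 79907975 = 72410876.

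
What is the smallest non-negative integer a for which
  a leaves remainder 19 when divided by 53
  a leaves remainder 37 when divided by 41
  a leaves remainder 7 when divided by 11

The moduli are pairwise coprime; N = 53·41·11 = 23903.
N/53 = 451; 451 ≡ 27 (mod 53); 27·2 ≡ 1, so inverse 2.
N/41 = 583; 583 ≡ 9 (mod 41); 9·32 ≡ 1, so inverse 32.
N/11 = 2173; 2173 ≡ 6 (mod 11); 6·2 ≡ 1, so inverse 2.
a ≡ 19·451·2 + 37·583·32 + 7·2173·2 = 737832.
737832 mod 23903 = 20742.

20742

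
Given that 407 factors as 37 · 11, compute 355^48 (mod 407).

137

Mod 37: 355 ≡ 22; by Fermat, exponent reduces to 48 mod 36 = 12; 22^12 ≡ 26 (mod 37).
Mod 11: 355 ≡ 3; by Fermat, exponent reduces to 48 mod 10 = 8; 3^8 ≡ 5 (mod 11).
Combine by CRT: x ≡ 26 (mod 37), x ≡ 5 (mod 11) ⇒ x ≡ 137 (mod 407).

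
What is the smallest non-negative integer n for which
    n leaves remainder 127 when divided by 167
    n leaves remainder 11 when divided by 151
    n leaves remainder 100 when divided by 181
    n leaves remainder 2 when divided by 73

242479284

The moduli are pairwise coprime; M = 167·151·181·73 = 333192221.
M/167 = 1995163; 1995163 ≡ 14 (mod 167); 14·12 ≡ 1, so inverse 12.
M/151 = 2206571; 2206571 ≡ 8 (mod 151); 8·19 ≡ 1, so inverse 19.
M/181 = 1840841; 1840841 ≡ 71 (mod 181); 71·51 ≡ 1, so inverse 51.
M/73 = 4564277; 4564277 ≡ 25 (mod 73); 25·38 ≡ 1, so inverse 38.
n ≡ 127·1995163·12 + 11·2206571·19 + 100·1840841·51 + 2·4564277·38 = 13236975903.
13236975903 mod 333192221 = 242479284.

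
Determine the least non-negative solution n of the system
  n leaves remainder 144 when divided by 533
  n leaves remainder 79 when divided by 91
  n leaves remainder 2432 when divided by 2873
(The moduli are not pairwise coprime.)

gcd(533, 91) = 13 and 13 | (79 − 144), so the pair is consistent; merging gives n ≡ 2809 (mod 3731), where 3731 = lcm(533, 91).
gcd(3731, 2873) = 13 and 13 | (2432 − 2809), so the pair is consistent; merging gives n ≡ 88622 (mod 824551), where 824551 = lcm(3731, 2873).
The solution is unique modulo lcm(533, 91, 2873) = 824551.

88622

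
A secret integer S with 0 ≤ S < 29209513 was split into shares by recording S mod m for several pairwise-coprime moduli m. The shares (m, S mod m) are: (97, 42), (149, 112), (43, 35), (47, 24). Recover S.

The moduli are pairwise coprime; N = 97·149·43·47 = 29209513.
N/97 = 301129; 301129 ≡ 41 (mod 97); 41·71 ≡ 1, so inverse 71.
N/149 = 196037; 196037 ≡ 102 (mod 149); 102·19 ≡ 1, so inverse 19.
N/43 = 679291; 679291 ≡ 20 (mod 43); 20·28 ≡ 1, so inverse 28.
N/47 = 621479; 621479 ≡ 45 (mod 47); 45·23 ≡ 1, so inverse 23.
S ≡ 42·301129·71 + 112·196037·19 + 35·679291·28 + 24·621479·23 = 2323895002.
2323895002 mod 29209513 = 16343475.

16343475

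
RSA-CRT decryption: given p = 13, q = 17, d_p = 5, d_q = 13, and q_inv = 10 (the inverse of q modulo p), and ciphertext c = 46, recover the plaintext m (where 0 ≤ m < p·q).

167

m₁ = c^(d_p) mod p: c ≡ 7 (mod 13), and 7^5 mod 13 = 11.
m₂ = c^(d_q) mod q: c ≡ 12 (mod 17), and 12^13 mod 17 = 14.
h = q_inv·(m₁ − m₂) mod p = 10·(11 − 14) mod 13 = 9.
m = m₂ + h·q = 14 + 9·17 = 167.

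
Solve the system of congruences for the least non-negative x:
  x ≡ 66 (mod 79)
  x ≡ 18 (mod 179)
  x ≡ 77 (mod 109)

From x ≡ 66 (mod 79) write x = 66 + 79t. Substituting into x ≡ 18 (mod 179) gives 79t ≡ 131 (mod 179), and since 79⁻¹ ≡ 34 (mod 179), t ≡ 158. Hence x ≡ 66 + 79·158 = 12548 (mod 14141).
From x ≡ 12548 (mod 14141) write x = 12548 + 14141t. Substituting into x ≡ 77 (mod 109) gives 14141t ≡ 64 (mod 109), and since 80⁻¹ ≡ 15 (mod 109), t ≡ 88. Hence x ≡ 12548 + 14141·88 = 1256956 (mod 1541369).

1256956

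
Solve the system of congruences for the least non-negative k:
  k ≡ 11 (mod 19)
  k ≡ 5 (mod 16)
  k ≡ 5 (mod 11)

The moduli are pairwise coprime; N = 19·16·11 = 3344.
N/19 = 176; 176 ≡ 5 (mod 19); 5·4 ≡ 1, so inverse 4.
N/16 = 209; 209 ≡ 1 (mod 16), inverse 1.
N/11 = 304; 304 ≡ 7 (mod 11); 7·8 ≡ 1, so inverse 8.
k ≡ 11·176·4 + 5·209·1 + 5·304·8 = 20949.
20949 mod 3344 = 885.

885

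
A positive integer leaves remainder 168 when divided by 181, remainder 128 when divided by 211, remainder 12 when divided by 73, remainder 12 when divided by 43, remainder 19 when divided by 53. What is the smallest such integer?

1489665825

The moduli are pairwise coprime; N = 181·211·73·43·53 = 6353722097.
N/181 = 35103437; 35103437 ≡ 116 (mod 181); 116·142 ≡ 1, so inverse 142.
N/211 = 30112427; 30112427 ≡ 195 (mod 211); 195·145 ≡ 1, so inverse 145.
N/73 = 87037289; 87037289 ≡ 46 (mod 73); 46·27 ≡ 1, so inverse 27.
N/43 = 147760979; 147760979 ≡ 36 (mod 43); 36·6 ≡ 1, so inverse 6.
N/53 = 119881549; 119881549 ≡ 1 (mod 53), inverse 1.
x ≡ 168·35103437·142 + 128·30112427·145 + 12·87037289·27 + 12·147760979·6 + 19·119881549·1 = 1437430859747.
1437430859747 mod 6353722097 = 1489665825.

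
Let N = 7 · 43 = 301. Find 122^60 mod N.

Mod 7: 122 ≡ 3; since 6 | 60, by Fermat 3^60 ≡ 1 (mod 7).
Mod 43: 122 ≡ 36; by Fermat, exponent reduces to 60 mod 42 = 18; 36^18 ≡ 1 (mod 43).
Combine by CRT: x ≡ 1 (mod 7), x ≡ 1 (mod 43) ⇒ x ≡ 1 (mod 301).

1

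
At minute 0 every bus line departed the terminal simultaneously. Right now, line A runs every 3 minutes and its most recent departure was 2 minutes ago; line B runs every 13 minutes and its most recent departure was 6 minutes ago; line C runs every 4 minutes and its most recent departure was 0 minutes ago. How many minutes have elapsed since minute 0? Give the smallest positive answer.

32

From t ≡ 2 (mod 3) write t = 2 + 3s. Substituting into t ≡ 6 (mod 13) gives 3s ≡ 4 (mod 13), and since 3⁻¹ ≡ 9 (mod 13), s ≡ 10. Hence t ≡ 2 + 3·10 = 32 (mod 39).
From t ≡ 32 (mod 39) write t = 32 + 39s. Substituting into t ≡ 0 (mod 4) gives 39s ≡ 0 (mod 4), and since 3⁻¹ ≡ 3 (mod 4), s ≡ 0. Hence t ≡ 32 + 39·0 = 32 (mod 156).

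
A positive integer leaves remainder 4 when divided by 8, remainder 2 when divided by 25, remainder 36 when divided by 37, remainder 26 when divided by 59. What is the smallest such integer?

154252

From a ≡ 4 (mod 8) write a = 4 + 8t. Substituting into a ≡ 2 (mod 25) gives 8t ≡ 23 (mod 25), and since 8⁻¹ ≡ 22 (mod 25), t ≡ 6. Hence a ≡ 4 + 8·6 = 52 (mod 200).
From a ≡ 52 (mod 200) write a = 52 + 200t. Substituting into a ≡ 36 (mod 37) gives 200t ≡ 21 (mod 37), and since 15⁻¹ ≡ 5 (mod 37), t ≡ 31. Hence a ≡ 52 + 200·31 = 6252 (mod 7400).
From a ≡ 6252 (mod 7400) write a = 6252 + 7400t. Substituting into a ≡ 26 (mod 59) gives 7400t ≡ 28 (mod 59), and since 25⁻¹ ≡ 26 (mod 59), t ≡ 20. Hence a ≡ 6252 + 7400·20 = 154252 (mod 436600).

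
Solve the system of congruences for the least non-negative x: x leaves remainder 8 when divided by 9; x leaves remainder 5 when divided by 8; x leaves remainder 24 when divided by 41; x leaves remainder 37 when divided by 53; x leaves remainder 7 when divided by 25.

3616757

From x ≡ 8 (mod 9) write x = 8 + 9t. Substituting into x ≡ 5 (mod 8) gives 9t ≡ 5 (mod 8), and since 1⁻¹ ≡ 1 (mod 8), t ≡ 5. Hence x ≡ 8 + 9·5 = 53 (mod 72).
From x ≡ 53 (mod 72) write x = 53 + 72t. Substituting into x ≡ 24 (mod 41) gives 72t ≡ 12 (mod 41), and since 31⁻¹ ≡ 4 (mod 41), t ≡ 7. Hence x ≡ 53 + 72·7 = 557 (mod 2952).
From x ≡ 557 (mod 2952) write x = 557 + 2952t. Substituting into x ≡ 37 (mod 53) gives 2952t ≡ 10 (mod 53), and since 37⁻¹ ≡ 43 (mod 53), t ≡ 6. Hence x ≡ 557 + 2952·6 = 18269 (mod 156456).
From x ≡ 18269 (mod 156456) write x = 18269 + 156456t. Substituting into x ≡ 7 (mod 25) gives 156456t ≡ 13 (mod 25), and since 6⁻¹ ≡ 21 (mod 25), t ≡ 23. Hence x ≡ 18269 + 156456·23 = 3616757 (mod 3911400).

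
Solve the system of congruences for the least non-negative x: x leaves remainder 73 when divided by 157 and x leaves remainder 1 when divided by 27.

From x ≡ 73 (mod 157) write x = 73 + 157t. Substituting into x ≡ 1 (mod 27) gives 157t ≡ 9 (mod 27), and since 22⁻¹ ≡ 16 (mod 27), t ≡ 9. Hence x ≡ 73 + 157·9 = 1486 (mod 4239).

1486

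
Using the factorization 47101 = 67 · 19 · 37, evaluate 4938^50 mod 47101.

Mod 67: 4938 ≡ 47; 47^50 ≡ 39 (mod 67).
Mod 19: 4938 ≡ 17; by Fermat, exponent reduces to 50 mod 18 = 14; 17^14 ≡ 6 (mod 19).
Mod 37: 4938 ≡ 17; by Fermat, exponent reduces to 50 mod 36 = 14; 17^14 ≡ 3 (mod 37).
Combine by CRT: x ≡ 39 (mod 67), x ≡ 6 (mod 19), x ≡ 3 (mod 37) ⇒ x ≡ 28715 (mod 47101).

28715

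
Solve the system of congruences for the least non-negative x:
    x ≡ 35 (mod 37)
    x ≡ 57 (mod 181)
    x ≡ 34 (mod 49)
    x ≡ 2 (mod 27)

The moduli are pairwise coprime; N = 37·181·49·27 = 8860131.
N/37 = 239463; 239463 ≡ 36 (mod 37); 36·36 ≡ 1, so inverse 36.
N/181 = 48951; 48951 ≡ 81 (mod 181); 81·38 ≡ 1, so inverse 38.
N/49 = 180819; 180819 ≡ 9 (mod 49); 9·11 ≡ 1, so inverse 11.
N/27 = 328153; 328153 ≡ 22 (mod 27); 22·16 ≡ 1, so inverse 16.
x ≡ 35·239463·36 + 57·48951·38 + 34·180819·11 + 2·328153·16 = 485878448.
485878448 mod 8860131 = 7431374.

7431374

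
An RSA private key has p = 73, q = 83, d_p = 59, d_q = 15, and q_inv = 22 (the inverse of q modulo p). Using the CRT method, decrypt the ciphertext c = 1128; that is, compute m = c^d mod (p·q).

m₁ = c^(d_p) mod p: c ≡ 33 (mod 73), and 33^59 mod 73 = 44.
m₂ = c^(d_q) mod q: c ≡ 49 (mod 83), and 49^15 mod 83 = 48.
h = q_inv·(m₁ − m₂) mod p = 22·(44 − 48) mod 73 = 58.
m = m₂ + h·q = 48 + 58·83 = 4862.

4862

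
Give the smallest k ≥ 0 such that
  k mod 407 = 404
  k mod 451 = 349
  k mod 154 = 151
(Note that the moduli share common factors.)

96863

Combine the congruences pairwise.
gcd(407, 451) = 11 and 11 | (349 − 404), so the pair is consistent; merging gives k ≡ 13428 (mod 16687), where 16687 = lcm(407, 451).
gcd(16687, 154) = 11 and 11 | (151 − 13428), so the pair is consistent; merging gives k ≡ 96863 (mod 233618), where 233618 = lcm(16687, 154).
The solution is unique modulo lcm(407, 451, 154) = 233618.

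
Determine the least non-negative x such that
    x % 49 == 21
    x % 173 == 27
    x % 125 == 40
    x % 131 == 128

The moduli are pairwise coprime; N = 49·173·125·131 = 138810875.
N/49 = 2832875; 2832875 ≡ 38 (mod 49); 38·40 ≡ 1, so inverse 40.
N/173 = 802375; 802375 ≡ 1 (mod 173), inverse 1.
N/125 = 1110487; 1110487 ≡ 112 (mod 125); 112·48 ≡ 1, so inverse 48.
N/131 = 1059625; 1059625 ≡ 97 (mod 131); 97·104 ≡ 1, so inverse 104.
x ≡ 21·2832875·40 + 27·802375·1 + 40·1110487·48 + 128·1059625·104 = 18639142165.
18639142165 mod 138810875 = 38484915.

38484915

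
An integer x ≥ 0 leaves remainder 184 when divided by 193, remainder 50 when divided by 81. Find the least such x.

11957

From x ≡ 184 (mod 193) write x = 184 + 193t. Substituting into x ≡ 50 (mod 81) gives 193t ≡ 28 (mod 81), and since 31⁻¹ ≡ 34 (mod 81), t ≡ 61. Hence x ≡ 184 + 193·61 = 11957 (mod 15633).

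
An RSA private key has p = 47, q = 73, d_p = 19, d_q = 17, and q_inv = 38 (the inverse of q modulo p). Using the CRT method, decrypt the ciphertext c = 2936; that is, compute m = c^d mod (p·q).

m₁ = c^(d_p) mod p: c ≡ 22 (mod 47), and 22^19 mod 47 = 41.
m₂ = c^(d_q) mod q: c ≡ 16 (mod 73), and 16^17 mod 73 = 32.
h = q_inv·(m₁ − m₂) mod p = 38·(41 − 32) mod 47 = 13.
m = m₂ + h·q = 32 + 13·73 = 981.

981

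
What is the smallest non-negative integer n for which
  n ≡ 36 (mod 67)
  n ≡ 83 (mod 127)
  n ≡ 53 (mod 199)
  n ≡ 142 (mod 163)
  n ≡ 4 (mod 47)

609233180

From n ≡ 36 (mod 67) write n = 36 + 67t. Substituting into n ≡ 83 (mod 127) gives 67t ≡ 47 (mod 127), and since 67⁻¹ ≡ 91 (mod 127), t ≡ 86. Hence n ≡ 36 + 67·86 = 5798 (mod 8509).
From n ≡ 5798 (mod 8509) write n = 5798 + 8509t. Substituting into n ≡ 53 (mod 199) gives 8509t ≡ 26 (mod 199), and since 151⁻¹ ≡ 29 (mod 199), t ≡ 157. Hence n ≡ 5798 + 8509·157 = 1341711 (mod 1693291).
From n ≡ 1341711 (mod 1693291) write n = 1341711 + 1693291t. Substituting into n ≡ 142 (mod 163) gives 1693291t ≡ 84 (mod 163), and since 47⁻¹ ≡ 111 (mod 163), t ≡ 33. Hence n ≡ 1341711 + 1693291·33 = 57220314 (mod 276006433).
From n ≡ 57220314 (mod 276006433) write n = 57220314 + 276006433t. Substituting into n ≡ 4 (mod 47) gives 276006433t ≡ 28 (mod 47), and since 14⁻¹ ≡ 37 (mod 47), t ≡ 2. Hence n ≡ 57220314 + 276006433·2 = 609233180 (mod 12972302351).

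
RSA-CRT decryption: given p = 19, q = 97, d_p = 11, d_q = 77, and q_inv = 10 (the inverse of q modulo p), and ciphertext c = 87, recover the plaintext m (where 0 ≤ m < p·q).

1318

m₁ = c^(d_p) mod p: c ≡ 11 (mod 19), and 11^11 mod 19 = 7.
m₂ = c^(d_q) mod q: c ≡ 87 (mod 97), and 87^77 mod 97 = 57.
h = q_inv·(m₁ − m₂) mod p = 10·(7 − 57) mod 19 = 13.
m = m₂ + h·q = 57 + 13·97 = 1318.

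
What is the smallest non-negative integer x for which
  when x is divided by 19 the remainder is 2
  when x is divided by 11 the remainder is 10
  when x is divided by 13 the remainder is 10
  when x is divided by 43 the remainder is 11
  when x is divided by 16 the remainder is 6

The moduli are pairwise coprime; N = 19·11·13·43·16 = 1869296.
N/19 = 98384; 98384 ≡ 2 (mod 19); 2·10 ≡ 1, so inverse 10.
N/11 = 169936; 169936 ≡ 8 (mod 11); 8·7 ≡ 1, so inverse 7.
N/13 = 143792; 143792 ≡ 12 (mod 13); 12·12 ≡ 1, so inverse 12.
N/43 = 43472; 43472 ≡ 42 (mod 43); 42·42 ≡ 1, so inverse 42.
N/16 = 116831; 116831 ≡ 15 (mod 16); 15·15 ≡ 1, so inverse 15.
x ≡ 2·98384·10 + 10·169936·7 + 10·143792·12 + 11·43472·42 + 6·116831·15 = 61717094.
61717094 mod 1869296 = 30326.

30326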